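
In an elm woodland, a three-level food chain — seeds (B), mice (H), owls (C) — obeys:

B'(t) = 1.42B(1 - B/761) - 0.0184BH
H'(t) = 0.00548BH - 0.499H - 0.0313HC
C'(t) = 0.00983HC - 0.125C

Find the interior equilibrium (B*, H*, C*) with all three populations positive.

From dC/dt = 0: 0.00983H* = 0.125, so H* = 12.7.
From dB/dt = 0: 1.42(1 - B*/761) = 0.0184·12.7, giving B* = 761·(1 - 0.165) = 636.
From dH/dt = 0: 0.00548·636 - 0.499 = 0.0313C*, so C* = 2.98/0.0313 = 95.3.

B* ≈ 636, H* ≈ 12.7, C* ≈ 95.3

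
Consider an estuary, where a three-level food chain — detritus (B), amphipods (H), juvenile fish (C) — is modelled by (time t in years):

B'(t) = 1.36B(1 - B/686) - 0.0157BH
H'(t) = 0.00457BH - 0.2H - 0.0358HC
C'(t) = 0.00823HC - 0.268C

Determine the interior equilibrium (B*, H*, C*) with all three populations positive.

B* ≈ 428, H* ≈ 32.6, C* ≈ 49.1

From dC/dt = 0: 0.00823H* = 0.268, so H* = 32.6.
From dB/dt = 0: 1.36(1 - B*/686) = 0.0157·32.6, giving B* = 686·(1 - 0.376) = 428.
From dH/dt = 0: 0.00457·428 - 0.2 = 0.0358C*, so C* = 1.76/0.0358 = 49.1.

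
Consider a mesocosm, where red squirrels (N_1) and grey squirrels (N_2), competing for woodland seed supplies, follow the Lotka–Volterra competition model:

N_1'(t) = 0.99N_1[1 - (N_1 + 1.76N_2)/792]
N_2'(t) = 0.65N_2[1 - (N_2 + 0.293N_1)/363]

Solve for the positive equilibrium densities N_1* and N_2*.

N_1* ≈ 316, N_2* ≈ 270

Setting both brackets to zero gives the nullclines N_1 + 1.76N_2 = 792 and 0.293N_1 + N_2 = 363.
Substituting N_2 = 363 - 0.293N_1 into the first: N_1(1 - 1.76·0.293) = 792 - 1.76·363.
So N_1* = 153/0.484 = 316, and then N_2* = 363 - 0.293·316 = 270.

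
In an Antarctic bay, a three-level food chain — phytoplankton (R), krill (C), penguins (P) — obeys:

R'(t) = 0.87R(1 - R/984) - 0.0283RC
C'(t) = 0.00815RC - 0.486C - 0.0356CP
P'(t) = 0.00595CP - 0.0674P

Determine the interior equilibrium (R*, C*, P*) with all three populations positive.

R* ≈ 621, C* ≈ 11.3, P* ≈ 129

From dP/dt = 0: 0.00595C* = 0.0674, so C* = 11.3.
From dR/dt = 0: 0.87(1 - R*/984) = 0.0283·11.3, giving R* = 984·(1 - 0.368) = 621.
From dC/dt = 0: 0.00815·621 - 0.486 = 0.0356P*, so P* = 4.58/0.0356 = 129.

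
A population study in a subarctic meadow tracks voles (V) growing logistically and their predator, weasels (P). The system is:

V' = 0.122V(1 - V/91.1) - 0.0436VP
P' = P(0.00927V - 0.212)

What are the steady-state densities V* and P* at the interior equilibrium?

From dP/dt = 0 with P > 0: 0.00927V* = 0.212, so V* = 22.9.
Substitute into dV/dt = 0: 0.122(1 - 22.9/91.1) = 0.0436P*.
The bracket is 0.749, giving P* = 0.0914/0.0436 = 2.1.

V* ≈ 22.9, P* ≈ 2.1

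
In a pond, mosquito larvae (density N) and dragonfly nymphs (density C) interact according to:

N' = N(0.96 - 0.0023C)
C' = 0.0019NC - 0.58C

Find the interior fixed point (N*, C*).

Set dC/dt = 0 with C > 0: 0.0019N - 0.58 = 0, so N* = 0.58/0.0019 = 305.
Set dN/dt = 0 with N > 0: 0.96 - 0.0023C = 0, so C* = 0.96/0.0023 = 417.

N* ≈ 305, C* ≈ 417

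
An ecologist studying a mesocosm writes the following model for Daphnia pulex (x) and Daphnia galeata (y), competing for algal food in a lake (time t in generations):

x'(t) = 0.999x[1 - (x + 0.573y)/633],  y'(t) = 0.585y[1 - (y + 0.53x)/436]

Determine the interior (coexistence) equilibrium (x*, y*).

x* ≈ 550, y* ≈ 144

Setting both brackets to zero gives the nullclines x + 0.573y = 633 and 0.53x + y = 436.
Substituting y = 436 - 0.53x into the first: x(1 - 0.573·0.53) = 633 - 0.573·436.
So x* = 383/0.696 = 550, and then y* = 436 - 0.53·550 = 144.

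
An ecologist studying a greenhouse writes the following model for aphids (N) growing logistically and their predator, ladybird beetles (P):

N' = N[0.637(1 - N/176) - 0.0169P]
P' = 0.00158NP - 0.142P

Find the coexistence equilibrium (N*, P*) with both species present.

N* ≈ 89.9, P* ≈ 18.4

From dP/dt = 0 with P > 0: 0.00158N* = 0.142, so N* = 89.9.
Substitute into dN/dt = 0: 0.637(1 - 89.9/176) = 0.0169P*.
The bracket is 0.489, giving P* = 0.312/0.0169 = 18.4.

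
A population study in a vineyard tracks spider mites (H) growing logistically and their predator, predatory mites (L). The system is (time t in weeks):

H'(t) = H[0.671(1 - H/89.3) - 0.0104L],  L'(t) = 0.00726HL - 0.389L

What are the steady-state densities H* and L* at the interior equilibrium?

From dL/dt = 0 with L > 0: 0.00726H* = 0.389, so H* = 53.6.
Substitute into dH/dt = 0: 0.671(1 - 53.6/89.3) = 0.0104L*.
The bracket is 0.4, giving L* = 0.268/0.0104 = 25.8.

H* ≈ 53.6, L* ≈ 25.8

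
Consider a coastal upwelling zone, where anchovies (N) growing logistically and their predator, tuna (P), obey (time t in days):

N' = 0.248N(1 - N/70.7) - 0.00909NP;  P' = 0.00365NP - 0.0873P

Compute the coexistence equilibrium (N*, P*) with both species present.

From dP/dt = 0 with P > 0: 0.00365N* = 0.0873, so N* = 23.9.
Substitute into dN/dt = 0: 0.248(1 - 23.9/70.7) = 0.00909P*.
The bracket is 0.662, giving P* = 0.164/0.00909 = 18.1.

N* ≈ 23.9, P* ≈ 18.1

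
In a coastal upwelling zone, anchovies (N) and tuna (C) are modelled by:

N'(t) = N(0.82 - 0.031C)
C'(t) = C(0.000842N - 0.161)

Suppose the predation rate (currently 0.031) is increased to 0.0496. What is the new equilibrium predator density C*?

C* ≈ 16.5

At the interior fixed point, setting dN/dt = 0 with N > 0 fixes C* = (prey growth rate)/(NC coefficient) — independent of the other coefficients.
With the change, C* = 0.82/0.0496 = 16.5; it falls from 26.5.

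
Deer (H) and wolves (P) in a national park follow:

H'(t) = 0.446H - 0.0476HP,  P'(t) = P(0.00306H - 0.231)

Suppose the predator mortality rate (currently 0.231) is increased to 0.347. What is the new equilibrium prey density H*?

H* ≈ 113

At the interior fixed point, setting dP/dt = 0 with P > 0 fixes H* = (predator death rate)/(HP coefficient) — independent of the other coefficients.
With the change, H* = 0.347/0.00306 = 113; it rises from 75.5.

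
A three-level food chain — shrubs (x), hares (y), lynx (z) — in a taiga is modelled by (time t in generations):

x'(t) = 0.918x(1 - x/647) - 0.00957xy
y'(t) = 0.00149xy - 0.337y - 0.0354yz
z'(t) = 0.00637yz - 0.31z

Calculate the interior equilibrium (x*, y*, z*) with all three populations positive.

From dz/dt = 0: 0.00637y* = 0.31, so y* = 48.7.
From dx/dt = 0: 0.918(1 - x*/647) = 0.00957·48.7, giving x* = 647·(1 - 0.507) = 319.
From dy/dt = 0: 0.00149·319 - 0.337 = 0.0354z*, so z* = 0.138/0.0354 = 3.9.

x* ≈ 319, y* ≈ 48.7, z* ≈ 3.9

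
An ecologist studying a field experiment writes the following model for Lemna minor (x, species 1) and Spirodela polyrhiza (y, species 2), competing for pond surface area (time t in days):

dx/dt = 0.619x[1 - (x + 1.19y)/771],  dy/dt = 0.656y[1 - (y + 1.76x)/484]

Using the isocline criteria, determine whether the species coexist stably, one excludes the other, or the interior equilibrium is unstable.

Compare the nullcline intercepts: K1/α12 = 771/1.19 = 648 > K2 = 484; K2/α21 = 484/1.76 = 275 < K1 = 771.
Since the inequalities point opposite ways, species 1 can invade but species 2 cannot.

species 1 excludes species 2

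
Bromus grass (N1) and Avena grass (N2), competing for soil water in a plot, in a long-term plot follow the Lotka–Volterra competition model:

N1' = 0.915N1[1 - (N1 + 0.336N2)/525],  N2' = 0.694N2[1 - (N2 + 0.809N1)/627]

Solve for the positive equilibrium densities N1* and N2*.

N1* ≈ 432, N2* ≈ 278

Setting both brackets to zero gives the nullclines N1 + 0.336N2 = 525 and 0.809N1 + N2 = 627.
Substituting N2 = 627 - 0.809N1 into the first: N1(1 - 0.336·0.809) = 525 - 0.336·627.
So N1* = 314/0.728 = 432, and then N2* = 627 - 0.809·432 = 278.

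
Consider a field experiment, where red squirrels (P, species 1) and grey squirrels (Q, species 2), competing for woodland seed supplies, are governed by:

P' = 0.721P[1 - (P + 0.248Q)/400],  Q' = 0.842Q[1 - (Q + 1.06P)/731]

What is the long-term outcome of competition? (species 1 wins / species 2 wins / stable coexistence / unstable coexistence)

Compare the nullcline intercepts: K1/α12 = 400/0.248 = 1610 > K2 = 731; K2/α21 = 731/1.06 = 690 > K1 = 400.
Since both inequalities hold, each species can invade when rare, so the interior equilibrium is stable.

stable coexistence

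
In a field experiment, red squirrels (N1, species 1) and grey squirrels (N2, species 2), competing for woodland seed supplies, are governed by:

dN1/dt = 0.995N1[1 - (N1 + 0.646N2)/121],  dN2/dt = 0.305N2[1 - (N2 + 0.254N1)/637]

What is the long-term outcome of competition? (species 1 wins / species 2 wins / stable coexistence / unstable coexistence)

species 2 excludes species 1

Compare the nullcline intercepts: K1/α12 = 121/0.646 = 187 < K2 = 637; K2/α21 = 637/0.254 = 2510 > K1 = 121.
Since the inequalities point opposite ways, species 2 can invade but species 1 cannot.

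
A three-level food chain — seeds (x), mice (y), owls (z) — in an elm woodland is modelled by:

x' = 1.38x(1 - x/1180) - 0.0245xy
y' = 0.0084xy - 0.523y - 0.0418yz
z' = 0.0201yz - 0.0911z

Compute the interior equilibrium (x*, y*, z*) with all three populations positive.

x* ≈ 1090, y* ≈ 4.53, z* ≈ 206

From dz/dt = 0: 0.0201y* = 0.0911, so y* = 4.53.
From dx/dt = 0: 1.38(1 - x*/1180) = 0.0245·4.53, giving x* = 1180·(1 - 0.0805) = 1090.
From dy/dt = 0: 0.0084·1090 - 0.523 = 0.0418z*, so z* = 8.59/0.0418 = 206.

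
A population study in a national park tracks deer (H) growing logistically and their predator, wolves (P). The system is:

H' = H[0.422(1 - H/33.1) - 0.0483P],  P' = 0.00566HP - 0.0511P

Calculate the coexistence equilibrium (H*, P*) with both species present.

H* ≈ 9.03, P* ≈ 6.35

From dP/dt = 0 with P > 0: 0.00566H* = 0.0511, so H* = 9.03.
Substitute into dH/dt = 0: 0.422(1 - 9.03/33.1) = 0.0483P*.
The bracket is 0.727, giving P* = 0.307/0.0483 = 6.35.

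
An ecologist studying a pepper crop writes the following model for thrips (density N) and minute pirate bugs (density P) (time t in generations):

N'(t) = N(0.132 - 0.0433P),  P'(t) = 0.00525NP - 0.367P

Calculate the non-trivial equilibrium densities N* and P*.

N* ≈ 69.9, P* ≈ 3.05

Set dP/dt = 0 with P > 0: 0.00525N - 0.367 = 0, so N* = 0.367/0.00525 = 69.9.
Set dN/dt = 0 with N > 0: 0.132 - 0.0433P = 0, so P* = 0.132/0.0433 = 3.05.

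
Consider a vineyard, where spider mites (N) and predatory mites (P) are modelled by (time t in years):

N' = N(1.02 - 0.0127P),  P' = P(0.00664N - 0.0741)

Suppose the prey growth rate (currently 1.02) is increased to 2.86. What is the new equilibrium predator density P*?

At the interior fixed point, setting dN/dt = 0 with N > 0 fixes P* = (prey growth rate)/(NP coefficient) — independent of the other coefficients.
With the change, P* = 2.86/0.0127 = 225; it rises from 80.3.

P* ≈ 225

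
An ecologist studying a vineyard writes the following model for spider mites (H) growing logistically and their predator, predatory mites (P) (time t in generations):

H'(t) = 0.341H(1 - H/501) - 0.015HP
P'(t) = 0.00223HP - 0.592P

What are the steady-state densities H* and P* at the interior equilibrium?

From dP/dt = 0 with P > 0: 0.00223H* = 0.592, so H* = 265.
Substitute into dH/dt = 0: 0.341(1 - 265/501) = 0.015P*.
The bracket is 0.47, giving P* = 0.16/0.015 = 10.7.

H* ≈ 265, P* ≈ 10.7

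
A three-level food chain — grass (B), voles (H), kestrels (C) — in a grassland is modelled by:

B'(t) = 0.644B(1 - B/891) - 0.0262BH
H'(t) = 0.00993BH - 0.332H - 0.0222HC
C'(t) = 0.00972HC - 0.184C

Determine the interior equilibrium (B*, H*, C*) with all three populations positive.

B* ≈ 205, H* ≈ 18.9, C* ≈ 76.7

From dC/dt = 0: 0.00972H* = 0.184, so H* = 18.9.
From dB/dt = 0: 0.644(1 - B*/891) = 0.0262·18.9, giving B* = 891·(1 - 0.77) = 205.
From dH/dt = 0: 0.00993·205 - 0.332 = 0.0222C*, so C* = 1.7/0.0222 = 76.7.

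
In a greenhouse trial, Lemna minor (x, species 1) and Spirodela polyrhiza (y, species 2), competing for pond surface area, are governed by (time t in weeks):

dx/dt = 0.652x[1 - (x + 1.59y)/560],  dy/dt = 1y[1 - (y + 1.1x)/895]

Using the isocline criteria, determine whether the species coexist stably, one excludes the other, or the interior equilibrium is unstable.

Compare the nullcline intercepts: K1/α12 = 560/1.59 = 352 < K2 = 895; K2/α21 = 895/1.1 = 814 > K1 = 560.
Since the inequalities point opposite ways, species 2 can invade but species 1 cannot.

species 2 excludes species 1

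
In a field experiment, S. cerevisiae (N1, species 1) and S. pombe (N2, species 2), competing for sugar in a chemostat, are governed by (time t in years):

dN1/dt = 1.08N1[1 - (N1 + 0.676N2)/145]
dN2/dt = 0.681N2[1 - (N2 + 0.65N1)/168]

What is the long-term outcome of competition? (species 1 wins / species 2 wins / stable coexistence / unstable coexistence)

Compare the nullcline intercepts: K1/α12 = 145/0.676 = 214 > K2 = 168; K2/α21 = 168/0.65 = 258 > K1 = 145.
Since both inequalities hold, each species can invade when rare, so the interior equilibrium is stable.

stable coexistence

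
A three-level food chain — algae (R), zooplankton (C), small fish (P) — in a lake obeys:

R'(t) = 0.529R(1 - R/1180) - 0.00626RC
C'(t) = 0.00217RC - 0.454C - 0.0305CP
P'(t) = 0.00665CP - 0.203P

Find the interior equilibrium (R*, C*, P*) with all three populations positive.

R* ≈ 754, C* ≈ 30.5, P* ≈ 38.7

From dP/dt = 0: 0.00665C* = 0.203, so C* = 30.5.
From dR/dt = 0: 0.529(1 - R*/1180) = 0.00626·30.5, giving R* = 1180·(1 - 0.361) = 754.
From dC/dt = 0: 0.00217·754 - 0.454 = 0.0305P*, so P* = 1.18/0.0305 = 38.7.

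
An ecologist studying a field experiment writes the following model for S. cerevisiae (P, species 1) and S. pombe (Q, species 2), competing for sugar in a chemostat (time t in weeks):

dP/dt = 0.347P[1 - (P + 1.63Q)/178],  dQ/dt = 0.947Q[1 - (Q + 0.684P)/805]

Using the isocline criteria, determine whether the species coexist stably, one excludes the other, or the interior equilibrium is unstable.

species 2 excludes species 1

Compare the nullcline intercepts: K1/α12 = 178/1.63 = 109 < K2 = 805; K2/α21 = 805/0.684 = 1180 > K1 = 178.
Since the inequalities point opposite ways, species 2 can invade but species 1 cannot.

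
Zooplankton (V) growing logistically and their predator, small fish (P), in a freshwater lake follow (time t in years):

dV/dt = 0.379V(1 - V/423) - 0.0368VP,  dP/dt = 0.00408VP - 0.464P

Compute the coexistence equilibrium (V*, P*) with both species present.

From dP/dt = 0 with P > 0: 0.00408V* = 0.464, so V* = 114.
Substitute into dV/dt = 0: 0.379(1 - 114/423) = 0.0368P*.
The bracket is 0.731, giving P* = 0.277/0.0368 = 7.53.

V* ≈ 114, P* ≈ 7.53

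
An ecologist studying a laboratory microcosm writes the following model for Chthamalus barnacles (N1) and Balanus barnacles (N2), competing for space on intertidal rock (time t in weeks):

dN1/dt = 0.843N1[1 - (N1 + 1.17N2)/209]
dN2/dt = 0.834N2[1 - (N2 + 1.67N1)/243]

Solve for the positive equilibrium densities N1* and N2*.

N1* ≈ 78.9, N2* ≈ 111

Setting both brackets to zero gives the nullclines N1 + 1.17N2 = 209 and 1.67N1 + N2 = 243.
Substituting N2 = 243 - 1.67N1 into the first: N1(1 - 1.17·1.67) = 209 - 1.17·243.
So N1* = -75.3/-0.954 = 78.9, and then N2* = 243 - 1.67·78.9 = 111.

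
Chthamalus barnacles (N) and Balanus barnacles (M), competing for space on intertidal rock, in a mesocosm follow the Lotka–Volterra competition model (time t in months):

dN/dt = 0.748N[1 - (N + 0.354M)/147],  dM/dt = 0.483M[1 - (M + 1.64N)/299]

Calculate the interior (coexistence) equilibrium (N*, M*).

Setting both brackets to zero gives the nullclines N + 0.354M = 147 and 1.64N + M = 299.
Substituting M = 299 - 1.64N into the first: N(1 - 0.354·1.64) = 147 - 0.354·299.
So N* = 41.2/0.419 = 98.1, and then M* = 299 - 1.64·98.1 = 138.

N* ≈ 98.1, M* ≈ 138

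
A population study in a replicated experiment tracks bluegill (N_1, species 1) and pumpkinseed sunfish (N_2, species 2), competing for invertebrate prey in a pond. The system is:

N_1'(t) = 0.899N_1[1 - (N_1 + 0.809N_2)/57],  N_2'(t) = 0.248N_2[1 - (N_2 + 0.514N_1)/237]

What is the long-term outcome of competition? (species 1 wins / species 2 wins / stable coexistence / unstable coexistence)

Compare the nullcline intercepts: K1/α12 = 57/0.809 = 70.5 < K2 = 237; K2/α21 = 237/0.514 = 461 > K1 = 57.
Since the inequalities point opposite ways, species 2 can invade but species 1 cannot.

species 2 excludes species 1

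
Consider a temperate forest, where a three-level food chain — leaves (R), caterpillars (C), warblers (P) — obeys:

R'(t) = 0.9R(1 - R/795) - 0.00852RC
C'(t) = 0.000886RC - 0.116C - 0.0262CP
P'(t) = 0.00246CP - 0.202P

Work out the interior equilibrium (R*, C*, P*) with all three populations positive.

R* ≈ 177, C* ≈ 82.1, P* ≈ 1.56

From dP/dt = 0: 0.00246C* = 0.202, so C* = 82.1.
From dR/dt = 0: 0.9(1 - R*/795) = 0.00852·82.1, giving R* = 795·(1 - 0.777) = 177.
From dC/dt = 0: 0.000886·177 - 0.116 = 0.0262P*, so P* = 0.0408/0.0262 = 1.56.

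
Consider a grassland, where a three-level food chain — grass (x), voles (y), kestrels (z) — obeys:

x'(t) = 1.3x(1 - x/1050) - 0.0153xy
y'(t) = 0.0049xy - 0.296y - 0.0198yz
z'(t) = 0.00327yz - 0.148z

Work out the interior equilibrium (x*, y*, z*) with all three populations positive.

x* ≈ 491, y* ≈ 45.3, z* ≈ 106

From dz/dt = 0: 0.00327y* = 0.148, so y* = 45.3.
From dx/dt = 0: 1.3(1 - x*/1050) = 0.0153·45.3, giving x* = 1050·(1 - 0.533) = 491.
From dy/dt = 0: 0.0049·491 - 0.296 = 0.0198z*, so z* = 2.11/0.0198 = 106.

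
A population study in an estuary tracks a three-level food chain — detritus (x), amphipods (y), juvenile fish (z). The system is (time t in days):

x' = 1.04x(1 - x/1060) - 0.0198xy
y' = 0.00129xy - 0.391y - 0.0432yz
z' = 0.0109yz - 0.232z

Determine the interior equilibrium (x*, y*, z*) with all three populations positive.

x* ≈ 630, y* ≈ 21.3, z* ≈ 9.78

From dz/dt = 0: 0.0109y* = 0.232, so y* = 21.3.
From dx/dt = 0: 1.04(1 - x*/1060) = 0.0198·21.3, giving x* = 1060·(1 - 0.405) = 630.
From dy/dt = 0: 0.00129·630 - 0.391 = 0.0432z*, so z* = 0.422/0.0432 = 9.78.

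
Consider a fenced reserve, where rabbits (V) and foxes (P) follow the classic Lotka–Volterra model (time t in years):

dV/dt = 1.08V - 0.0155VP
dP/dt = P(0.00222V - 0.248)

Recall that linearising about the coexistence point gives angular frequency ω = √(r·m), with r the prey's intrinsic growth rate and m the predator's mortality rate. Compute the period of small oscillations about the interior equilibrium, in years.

Here r = 1.08 and m = 0.248, so r·m = 0.268.
ω = √0.268 = 0.518 per year, hence T = 2π/ω ≈ 12.1 years.

T ≈ 12.1 years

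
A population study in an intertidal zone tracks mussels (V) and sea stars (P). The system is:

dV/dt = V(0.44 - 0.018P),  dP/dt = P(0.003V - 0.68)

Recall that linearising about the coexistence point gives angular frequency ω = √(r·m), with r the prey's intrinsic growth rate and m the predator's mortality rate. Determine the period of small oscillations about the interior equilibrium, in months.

T ≈ 11.5 months

Here r = 0.44 and m = 0.68, so r·m = 0.299.
ω = √0.299 = 0.547 per month, hence T = 2π/ω ≈ 11.5 months.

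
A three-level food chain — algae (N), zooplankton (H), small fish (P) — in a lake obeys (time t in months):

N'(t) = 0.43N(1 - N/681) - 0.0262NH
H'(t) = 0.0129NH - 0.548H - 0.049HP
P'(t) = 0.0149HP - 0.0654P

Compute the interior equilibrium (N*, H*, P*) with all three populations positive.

From dP/dt = 0: 0.0149H* = 0.0654, so H* = 4.39.
From dN/dt = 0: 0.43(1 - N*/681) = 0.0262·4.39, giving N* = 681·(1 - 0.267) = 499.
From dH/dt = 0: 0.0129·499 - 0.548 = 0.049P*, so P* = 5.89/0.049 = 120.

N* ≈ 499, H* ≈ 4.39, P* ≈ 120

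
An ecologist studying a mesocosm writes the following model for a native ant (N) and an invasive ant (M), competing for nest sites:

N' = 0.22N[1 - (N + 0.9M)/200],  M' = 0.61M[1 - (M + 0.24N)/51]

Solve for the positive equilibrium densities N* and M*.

Setting both brackets to zero gives the nullclines N + 0.9M = 200 and 0.24N + M = 51.
Substituting M = 51 - 0.24N into the first: N(1 - 0.9·0.24) = 200 - 0.9·51.
So N* = 154/0.784 = 197, and then M* = 51 - 0.24·197 = 3.83.

N* ≈ 197, M* ≈ 3.83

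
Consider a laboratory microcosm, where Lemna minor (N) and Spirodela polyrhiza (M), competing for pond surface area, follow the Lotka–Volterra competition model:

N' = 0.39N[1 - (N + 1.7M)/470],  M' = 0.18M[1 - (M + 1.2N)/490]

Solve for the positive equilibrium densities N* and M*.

N* ≈ 349, M* ≈ 71.2

Setting both brackets to zero gives the nullclines N + 1.7M = 470 and 1.2N + M = 490.
Substituting M = 490 - 1.2N into the first: N(1 - 1.7·1.2) = 470 - 1.7·490.
So N* = -363/-1.04 = 349, and then M* = 490 - 1.2·349 = 71.2.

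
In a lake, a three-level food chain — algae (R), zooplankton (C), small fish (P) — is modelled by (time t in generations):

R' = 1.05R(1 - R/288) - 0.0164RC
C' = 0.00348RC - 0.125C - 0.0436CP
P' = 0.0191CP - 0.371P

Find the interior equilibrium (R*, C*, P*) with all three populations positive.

From dP/dt = 0: 0.0191C* = 0.371, so C* = 19.4.
From dR/dt = 0: 1.05(1 - R*/288) = 0.0164·19.4, giving R* = 288·(1 - 0.303) = 201.
From dC/dt = 0: 0.00348·201 - 0.125 = 0.0436P*, so P* = 0.573/0.0436 = 13.1.

R* ≈ 201, C* ≈ 19.4, P* ≈ 13.1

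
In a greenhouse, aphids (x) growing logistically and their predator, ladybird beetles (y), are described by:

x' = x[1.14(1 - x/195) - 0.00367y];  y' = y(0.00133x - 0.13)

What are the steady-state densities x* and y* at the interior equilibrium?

From dy/dt = 0 with y > 0: 0.00133x* = 0.13, so x* = 97.7.
Substitute into dx/dt = 0: 1.14(1 - 97.7/195) = 0.00367y*.
The bracket is 0.499, giving y* = 0.569/0.00367 = 155.

x* ≈ 97.7, y* ≈ 155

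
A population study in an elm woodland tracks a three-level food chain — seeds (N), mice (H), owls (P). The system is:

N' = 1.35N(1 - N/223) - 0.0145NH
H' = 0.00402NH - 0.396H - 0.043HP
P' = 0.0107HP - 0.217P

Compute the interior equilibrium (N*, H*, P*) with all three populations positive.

From dP/dt = 0: 0.0107H* = 0.217, so H* = 20.3.
From dN/dt = 0: 1.35(1 - N*/223) = 0.0145·20.3, giving N* = 223·(1 - 0.218) = 174.
From dH/dt = 0: 0.00402·174 - 0.396 = 0.043P*, so P* = 0.305/0.043 = 7.1.

N* ≈ 174, H* ≈ 20.3, P* ≈ 7.1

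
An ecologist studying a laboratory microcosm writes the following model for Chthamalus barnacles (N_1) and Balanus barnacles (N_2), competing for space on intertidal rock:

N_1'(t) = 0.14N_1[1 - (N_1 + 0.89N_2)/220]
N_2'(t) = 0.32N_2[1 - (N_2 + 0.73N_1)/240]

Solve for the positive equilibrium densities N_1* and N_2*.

Setting both brackets to zero gives the nullclines N_1 + 0.89N_2 = 220 and 0.73N_1 + N_2 = 240.
Substituting N_2 = 240 - 0.73N_1 into the first: N_1(1 - 0.89·0.73) = 220 - 0.89·240.
So N_1* = 6.4/0.35 = 18.3, and then N_2* = 240 - 0.73·18.3 = 227.

N_1* ≈ 18.3, N_2* ≈ 227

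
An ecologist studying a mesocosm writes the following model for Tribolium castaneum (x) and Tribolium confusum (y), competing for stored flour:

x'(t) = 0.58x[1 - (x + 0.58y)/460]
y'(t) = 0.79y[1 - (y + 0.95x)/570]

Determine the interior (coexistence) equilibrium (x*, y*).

Setting both brackets to zero gives the nullclines x + 0.58y = 460 and 0.95x + y = 570.
Substituting y = 570 - 0.95x into the first: x(1 - 0.58·0.95) = 460 - 0.58·570.
So x* = 129/0.449 = 288, and then y* = 570 - 0.95·288 = 296.

x* ≈ 288, y* ≈ 296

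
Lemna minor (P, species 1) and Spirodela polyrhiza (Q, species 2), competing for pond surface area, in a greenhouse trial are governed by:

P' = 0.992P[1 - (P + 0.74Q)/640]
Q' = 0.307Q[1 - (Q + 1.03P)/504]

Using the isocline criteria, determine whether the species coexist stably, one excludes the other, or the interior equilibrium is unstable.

species 1 excludes species 2

Compare the nullcline intercepts: K1/α12 = 640/0.74 = 865 > K2 = 504; K2/α21 = 504/1.03 = 489 < K1 = 640.
Since the inequalities point opposite ways, species 1 can invade but species 2 cannot.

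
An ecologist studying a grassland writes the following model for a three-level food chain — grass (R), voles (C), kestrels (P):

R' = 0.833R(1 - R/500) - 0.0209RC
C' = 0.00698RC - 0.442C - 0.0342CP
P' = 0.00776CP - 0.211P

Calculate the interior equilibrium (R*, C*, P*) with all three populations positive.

R* ≈ 159, C* ≈ 27.2, P* ≈ 19.5

From dP/dt = 0: 0.00776C* = 0.211, so C* = 27.2.
From dR/dt = 0: 0.833(1 - R*/500) = 0.0209·27.2, giving R* = 500·(1 - 0.682) = 159.
From dC/dt = 0: 0.00698·159 - 0.442 = 0.0342P*, so P* = 0.667/0.0342 = 19.5.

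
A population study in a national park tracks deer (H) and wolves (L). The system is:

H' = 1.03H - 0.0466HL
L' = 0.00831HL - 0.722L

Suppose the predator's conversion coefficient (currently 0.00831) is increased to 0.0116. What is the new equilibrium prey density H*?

H* ≈ 62.2

At the interior fixed point, setting dL/dt = 0 with L > 0 fixes H* = (predator death rate)/(HL coefficient) — independent of the other coefficients.
With the change, H* = 0.722/0.0116 = 62.2; it falls from 86.9.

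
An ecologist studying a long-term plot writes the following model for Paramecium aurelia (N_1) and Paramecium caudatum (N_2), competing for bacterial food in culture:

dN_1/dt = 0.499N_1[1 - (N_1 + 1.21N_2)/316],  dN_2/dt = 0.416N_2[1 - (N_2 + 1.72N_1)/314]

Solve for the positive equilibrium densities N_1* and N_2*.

N_1* ≈ 59.1, N_2* ≈ 212

Setting both brackets to zero gives the nullclines N_1 + 1.21N_2 = 316 and 1.72N_1 + N_2 = 314.
Substituting N_2 = 314 - 1.72N_1 into the first: N_1(1 - 1.21·1.72) = 316 - 1.21·314.
So N_1* = -63.9/-1.08 = 59.1, and then N_2* = 314 - 1.72·59.1 = 212.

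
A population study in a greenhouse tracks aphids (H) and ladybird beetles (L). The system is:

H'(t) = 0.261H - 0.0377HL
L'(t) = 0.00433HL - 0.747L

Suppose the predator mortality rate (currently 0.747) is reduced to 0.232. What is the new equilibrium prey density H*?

H* ≈ 53.6

At the interior fixed point, setting dL/dt = 0 with L > 0 fixes H* = (predator death rate)/(HL coefficient) — independent of the other coefficients.
With the change, H* = 0.232/0.00433 = 53.6; it falls from 173.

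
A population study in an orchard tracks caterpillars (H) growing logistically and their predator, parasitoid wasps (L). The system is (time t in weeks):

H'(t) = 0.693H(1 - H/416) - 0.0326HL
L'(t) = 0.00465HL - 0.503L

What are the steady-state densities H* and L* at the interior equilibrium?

H* ≈ 108, L* ≈ 15.7

From dL/dt = 0 with L > 0: 0.00465H* = 0.503, so H* = 108.
Substitute into dH/dt = 0: 0.693(1 - 108/416) = 0.0326L*.
The bracket is 0.74, giving L* = 0.513/0.0326 = 15.7.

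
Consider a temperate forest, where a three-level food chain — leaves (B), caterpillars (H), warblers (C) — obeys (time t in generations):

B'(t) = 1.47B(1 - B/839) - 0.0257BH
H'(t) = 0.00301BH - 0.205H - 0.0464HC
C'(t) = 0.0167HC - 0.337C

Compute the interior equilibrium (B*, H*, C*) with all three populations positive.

From dC/dt = 0: 0.0167H* = 0.337, so H* = 20.2.
From dB/dt = 0: 1.47(1 - B*/839) = 0.0257·20.2, giving B* = 839·(1 - 0.353) = 543.
From dH/dt = 0: 0.00301·543 - 0.205 = 0.0464C*, so C* = 1.43/0.0464 = 30.8.

B* ≈ 543, H* ≈ 20.2, C* ≈ 30.8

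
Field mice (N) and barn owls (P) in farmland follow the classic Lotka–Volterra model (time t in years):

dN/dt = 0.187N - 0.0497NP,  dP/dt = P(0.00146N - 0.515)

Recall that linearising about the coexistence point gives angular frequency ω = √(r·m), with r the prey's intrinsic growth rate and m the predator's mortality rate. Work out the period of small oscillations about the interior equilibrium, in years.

Here r = 0.187 and m = 0.515, so r·m = 0.0963.
ω = √0.0963 = 0.31 per year, hence T = 2π/ω ≈ 20.2 years.

T ≈ 20.2 years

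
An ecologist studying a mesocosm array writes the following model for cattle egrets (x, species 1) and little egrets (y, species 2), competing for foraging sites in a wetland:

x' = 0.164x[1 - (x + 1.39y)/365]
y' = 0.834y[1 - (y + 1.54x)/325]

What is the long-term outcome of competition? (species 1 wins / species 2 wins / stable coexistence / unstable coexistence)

Compare the nullcline intercepts: K1/α12 = 365/1.39 = 263 < K2 = 325; K2/α21 = 325/1.54 = 211 < K1 = 365.
Since both are reversed, neither can invade when rare; the interior point is a saddle.

unstable coexistence (outcome depends on initial conditions)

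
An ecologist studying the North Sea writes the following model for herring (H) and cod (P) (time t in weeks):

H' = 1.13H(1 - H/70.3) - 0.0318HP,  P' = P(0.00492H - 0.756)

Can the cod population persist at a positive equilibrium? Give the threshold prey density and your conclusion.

The predator equation gives dP/dt > 0 only when H > 0.756/0.00492 = 154.
Without the predator, H → K = 70.3. Since 70.3 < 154, the predator cannot invade.

Threshold H = 154; K < 154, so no, the predator goes extinct.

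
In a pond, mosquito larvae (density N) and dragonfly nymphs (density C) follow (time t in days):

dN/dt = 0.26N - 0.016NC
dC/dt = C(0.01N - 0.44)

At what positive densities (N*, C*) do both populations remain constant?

N* ≈ 44, C* ≈ 16.2

Set dC/dt = 0 with C > 0: 0.01N - 0.44 = 0, so N* = 0.44/0.01 = 44.
Set dN/dt = 0 with N > 0: 0.26 - 0.016C = 0, so C* = 0.26/0.016 = 16.2.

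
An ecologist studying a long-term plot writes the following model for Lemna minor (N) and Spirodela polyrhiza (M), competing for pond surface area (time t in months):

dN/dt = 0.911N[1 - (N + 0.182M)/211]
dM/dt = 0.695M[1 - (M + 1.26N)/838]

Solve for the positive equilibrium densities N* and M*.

Setting both brackets to zero gives the nullclines N + 0.182M = 211 and 1.26N + M = 838.
Substituting M = 838 - 1.26N into the first: N(1 - 0.182·1.26) = 211 - 0.182·838.
So N* = 58.5/0.771 = 75.9, and then M* = 838 - 1.26·75.9 = 742.

N* ≈ 75.9, M* ≈ 742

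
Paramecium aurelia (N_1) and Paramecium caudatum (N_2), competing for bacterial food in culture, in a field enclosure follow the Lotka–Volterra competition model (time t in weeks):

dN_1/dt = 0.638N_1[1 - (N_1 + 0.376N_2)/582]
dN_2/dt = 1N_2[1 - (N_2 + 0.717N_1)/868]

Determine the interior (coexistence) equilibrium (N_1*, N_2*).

Setting both brackets to zero gives the nullclines N_1 + 0.376N_2 = 582 and 0.717N_1 + N_2 = 868.
Substituting N_2 = 868 - 0.717N_1 into the first: N_1(1 - 0.376·0.717) = 582 - 0.376·868.
So N_1* = 256/0.73 = 350, and then N_2* = 868 - 0.717·350 = 617.

N_1* ≈ 350, N_2* ≈ 617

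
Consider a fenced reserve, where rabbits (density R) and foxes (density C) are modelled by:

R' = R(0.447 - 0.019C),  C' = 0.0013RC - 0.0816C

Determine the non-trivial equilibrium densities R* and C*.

R* ≈ 62.8, C* ≈ 23.5

Set dC/dt = 0 with C > 0: 0.0013R - 0.0816 = 0, so R* = 0.0816/0.0013 = 62.8.
Set dR/dt = 0 with R > 0: 0.447 - 0.019C = 0, so C* = 0.447/0.019 = 23.5.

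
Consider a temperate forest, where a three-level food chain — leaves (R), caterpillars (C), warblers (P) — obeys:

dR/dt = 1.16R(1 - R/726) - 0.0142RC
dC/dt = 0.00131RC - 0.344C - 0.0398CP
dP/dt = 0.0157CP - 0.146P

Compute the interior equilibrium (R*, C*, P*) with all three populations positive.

From dP/dt = 0: 0.0157C* = 0.146, so C* = 9.3.
From dR/dt = 0: 1.16(1 - R*/726) = 0.0142·9.3, giving R* = 726·(1 - 0.114) = 643.
From dC/dt = 0: 0.00131·643 - 0.344 = 0.0398P*, so P* = 0.499/0.0398 = 12.5.

R* ≈ 643, C* ≈ 9.3, P* ≈ 12.5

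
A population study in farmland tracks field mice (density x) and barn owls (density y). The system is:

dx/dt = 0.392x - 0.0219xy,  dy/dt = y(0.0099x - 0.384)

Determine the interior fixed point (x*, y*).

x* ≈ 38.8, y* ≈ 17.9

Set dy/dt = 0 with y > 0: 0.0099x - 0.384 = 0, so x* = 0.384/0.0099 = 38.8.
Set dx/dt = 0 with x > 0: 0.392 - 0.0219y = 0, so y* = 0.392/0.0219 = 17.9.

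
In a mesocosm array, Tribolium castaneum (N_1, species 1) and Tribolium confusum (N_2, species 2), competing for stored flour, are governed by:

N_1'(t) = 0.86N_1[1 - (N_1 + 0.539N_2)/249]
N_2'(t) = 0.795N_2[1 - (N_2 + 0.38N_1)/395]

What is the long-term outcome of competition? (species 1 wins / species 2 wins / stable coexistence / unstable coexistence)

Compare the nullcline intercepts: K1/α12 = 249/0.539 = 462 > K2 = 395; K2/α21 = 395/0.38 = 1040 > K1 = 249.
Since both inequalities hold, each species can invade when rare, so the interior equilibrium is stable.

stable coexistence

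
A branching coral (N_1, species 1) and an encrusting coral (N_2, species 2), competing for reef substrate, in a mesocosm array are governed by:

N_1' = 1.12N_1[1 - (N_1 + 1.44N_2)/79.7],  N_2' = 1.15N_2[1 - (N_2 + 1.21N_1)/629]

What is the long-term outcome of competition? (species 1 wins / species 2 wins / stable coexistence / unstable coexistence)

species 2 excludes species 1

Compare the nullcline intercepts: K1/α12 = 79.7/1.44 = 55.3 < K2 = 629; K2/α21 = 629/1.21 = 520 > K1 = 79.7.
Since the inequalities point opposite ways, species 2 can invade but species 1 cannot.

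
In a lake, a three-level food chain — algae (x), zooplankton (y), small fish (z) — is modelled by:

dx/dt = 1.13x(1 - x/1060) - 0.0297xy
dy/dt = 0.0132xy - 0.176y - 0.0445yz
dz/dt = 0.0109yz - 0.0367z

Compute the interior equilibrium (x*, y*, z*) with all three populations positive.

x* ≈ 966, y* ≈ 3.37, z* ≈ 283

From dz/dt = 0: 0.0109y* = 0.0367, so y* = 3.37.
From dx/dt = 0: 1.13(1 - x*/1060) = 0.0297·3.37, giving x* = 1060·(1 - 0.0885) = 966.
From dy/dt = 0: 0.0132·966 - 0.176 = 0.0445z*, so z* = 12.6/0.0445 = 283.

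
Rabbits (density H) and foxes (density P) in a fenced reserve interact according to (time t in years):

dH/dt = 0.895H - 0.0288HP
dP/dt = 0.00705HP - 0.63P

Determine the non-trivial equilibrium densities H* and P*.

H* ≈ 89.4, P* ≈ 31.1

Set dP/dt = 0 with P > 0: 0.00705H - 0.63 = 0, so H* = 0.63/0.00705 = 89.4.
Set dH/dt = 0 with H > 0: 0.895 - 0.0288P = 0, so P* = 0.895/0.0288 = 31.1.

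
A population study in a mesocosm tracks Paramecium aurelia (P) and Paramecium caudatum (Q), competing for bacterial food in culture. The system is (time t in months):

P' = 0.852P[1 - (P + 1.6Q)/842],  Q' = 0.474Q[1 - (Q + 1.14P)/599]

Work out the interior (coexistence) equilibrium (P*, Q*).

Setting both brackets to zero gives the nullclines P + 1.6Q = 842 and 1.14P + Q = 599.
Substituting Q = 599 - 1.14P into the first: P(1 - 1.6·1.14) = 842 - 1.6·599.
So P* = -116/-0.824 = 141, and then Q* = 599 - 1.14·141 = 438.

P* ≈ 141, Q* ≈ 438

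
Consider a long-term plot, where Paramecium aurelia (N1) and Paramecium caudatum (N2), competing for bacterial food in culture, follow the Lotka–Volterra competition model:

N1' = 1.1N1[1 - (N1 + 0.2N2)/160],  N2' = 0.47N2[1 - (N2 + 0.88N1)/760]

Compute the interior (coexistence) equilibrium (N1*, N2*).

N1* ≈ 9.71, N2* ≈ 751

Setting both brackets to zero gives the nullclines N1 + 0.2N2 = 160 and 0.88N1 + N2 = 760.
Substituting N2 = 760 - 0.88N1 into the first: N1(1 - 0.2·0.88) = 160 - 0.2·760.
So N1* = 8/0.824 = 9.71, and then N2* = 760 - 0.88·9.71 = 751.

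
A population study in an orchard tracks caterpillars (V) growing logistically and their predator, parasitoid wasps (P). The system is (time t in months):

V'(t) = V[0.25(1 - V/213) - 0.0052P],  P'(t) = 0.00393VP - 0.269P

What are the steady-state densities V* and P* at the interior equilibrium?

From dP/dt = 0 with P > 0: 0.00393V* = 0.269, so V* = 68.4.
Substitute into dV/dt = 0: 0.25(1 - 68.4/213) = 0.0052P*.
The bracket is 0.679, giving P* = 0.17/0.0052 = 32.6.

V* ≈ 68.4, P* ≈ 32.6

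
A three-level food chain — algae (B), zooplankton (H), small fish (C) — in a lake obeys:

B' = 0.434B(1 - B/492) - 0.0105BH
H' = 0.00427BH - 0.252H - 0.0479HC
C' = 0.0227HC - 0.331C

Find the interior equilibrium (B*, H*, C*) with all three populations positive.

B* ≈ 318, H* ≈ 14.6, C* ≈ 23.1

From dC/dt = 0: 0.0227H* = 0.331, so H* = 14.6.
From dB/dt = 0: 0.434(1 - B*/492) = 0.0105·14.6, giving B* = 492·(1 - 0.353) = 318.
From dH/dt = 0: 0.00427·318 - 0.252 = 0.0479C*, so C* = 1.11/0.0479 = 23.1.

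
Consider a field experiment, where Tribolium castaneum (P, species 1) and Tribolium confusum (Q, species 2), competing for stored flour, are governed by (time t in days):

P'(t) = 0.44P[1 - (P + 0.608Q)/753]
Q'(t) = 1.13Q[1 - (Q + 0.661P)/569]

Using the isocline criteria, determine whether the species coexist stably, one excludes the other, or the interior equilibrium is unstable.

stable coexistence

Compare the nullcline intercepts: K1/α12 = 753/0.608 = 1240 > K2 = 569; K2/α21 = 569/0.661 = 861 > K1 = 753.
Since both inequalities hold, each species can invade when rare, so the interior equilibrium is stable.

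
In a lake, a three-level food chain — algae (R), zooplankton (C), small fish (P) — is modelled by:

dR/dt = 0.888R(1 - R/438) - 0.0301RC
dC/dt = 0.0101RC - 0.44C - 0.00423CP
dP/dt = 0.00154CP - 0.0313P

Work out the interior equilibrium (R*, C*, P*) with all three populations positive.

From dP/dt = 0: 0.00154C* = 0.0313, so C* = 20.3.
From dR/dt = 0: 0.888(1 - R*/438) = 0.0301·20.3, giving R* = 438·(1 - 0.689) = 136.
From dC/dt = 0: 0.0101·136 - 0.44 = 0.00423P*, so P* = 0.936/0.00423 = 221.

R* ≈ 136, C* ≈ 20.3, P* ≈ 221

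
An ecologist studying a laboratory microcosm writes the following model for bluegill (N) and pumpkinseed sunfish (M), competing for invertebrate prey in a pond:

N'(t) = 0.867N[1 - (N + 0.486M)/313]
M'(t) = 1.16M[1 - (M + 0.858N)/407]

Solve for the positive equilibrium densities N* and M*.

N* ≈ 198, M* ≈ 237

Setting both brackets to zero gives the nullclines N + 0.486M = 313 and 0.858N + M = 407.
Substituting M = 407 - 0.858N into the first: N(1 - 0.486·0.858) = 313 - 0.486·407.
So N* = 115/0.583 = 198, and then M* = 407 - 0.858·198 = 237.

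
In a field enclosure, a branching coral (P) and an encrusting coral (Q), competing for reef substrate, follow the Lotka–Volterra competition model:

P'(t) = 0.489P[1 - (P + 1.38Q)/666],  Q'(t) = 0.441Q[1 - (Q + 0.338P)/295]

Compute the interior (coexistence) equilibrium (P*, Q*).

P* ≈ 485, Q* ≈ 131

Setting both brackets to zero gives the nullclines P + 1.38Q = 666 and 0.338P + Q = 295.
Substituting Q = 295 - 0.338P into the first: P(1 - 1.38·0.338) = 666 - 1.38·295.
So P* = 259/0.534 = 485, and then Q* = 295 - 0.338·485 = 131.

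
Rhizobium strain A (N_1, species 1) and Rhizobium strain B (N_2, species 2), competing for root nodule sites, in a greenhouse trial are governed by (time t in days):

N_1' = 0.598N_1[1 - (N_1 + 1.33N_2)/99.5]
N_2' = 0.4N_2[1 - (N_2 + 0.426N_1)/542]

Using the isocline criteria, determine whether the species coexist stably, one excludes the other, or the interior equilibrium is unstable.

species 2 excludes species 1

Compare the nullcline intercepts: K1/α12 = 99.5/1.33 = 74.8 < K2 = 542; K2/α21 = 542/0.426 = 1270 > K1 = 99.5.
Since the inequalities point opposite ways, species 2 can invade but species 1 cannot.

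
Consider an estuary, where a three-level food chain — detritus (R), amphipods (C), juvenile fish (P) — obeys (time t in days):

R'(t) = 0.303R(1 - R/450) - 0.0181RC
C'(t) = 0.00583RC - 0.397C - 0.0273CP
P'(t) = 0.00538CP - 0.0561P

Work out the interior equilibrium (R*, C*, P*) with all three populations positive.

R* ≈ 170, C* ≈ 10.4, P* ≈ 21.7

From dP/dt = 0: 0.00538C* = 0.0561, so C* = 10.4.
From dR/dt = 0: 0.303(1 - R*/450) = 0.0181·10.4, giving R* = 450·(1 - 0.623) = 170.
From dC/dt = 0: 0.00583·170 - 0.397 = 0.0273P*, so P* = 0.592/0.0273 = 21.7.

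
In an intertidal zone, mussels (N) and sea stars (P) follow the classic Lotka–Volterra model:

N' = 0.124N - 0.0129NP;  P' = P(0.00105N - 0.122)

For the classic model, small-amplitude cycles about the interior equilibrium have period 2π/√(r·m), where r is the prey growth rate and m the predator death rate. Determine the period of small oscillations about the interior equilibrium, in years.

T ≈ 51.1 years

Here r = 0.124 and m = 0.122, so r·m = 0.0151.
ω = √0.0151 = 0.123 per year, hence T = 2π/ω ≈ 51.1 years.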